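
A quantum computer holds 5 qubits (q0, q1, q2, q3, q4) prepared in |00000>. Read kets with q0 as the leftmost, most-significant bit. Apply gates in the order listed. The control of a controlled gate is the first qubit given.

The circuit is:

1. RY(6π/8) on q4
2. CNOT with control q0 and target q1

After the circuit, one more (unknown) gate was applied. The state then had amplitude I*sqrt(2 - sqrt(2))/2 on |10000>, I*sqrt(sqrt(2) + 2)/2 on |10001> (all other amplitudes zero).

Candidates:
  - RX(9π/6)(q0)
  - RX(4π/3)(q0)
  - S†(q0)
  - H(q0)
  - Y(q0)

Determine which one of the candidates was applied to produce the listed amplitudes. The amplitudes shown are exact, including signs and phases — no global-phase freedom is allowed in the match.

It was Y(q0) that produced the state shown.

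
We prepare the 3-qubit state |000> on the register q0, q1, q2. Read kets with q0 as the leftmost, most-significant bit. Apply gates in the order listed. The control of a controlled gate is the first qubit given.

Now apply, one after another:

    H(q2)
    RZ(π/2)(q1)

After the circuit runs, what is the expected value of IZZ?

The observable IZZ averages to 0.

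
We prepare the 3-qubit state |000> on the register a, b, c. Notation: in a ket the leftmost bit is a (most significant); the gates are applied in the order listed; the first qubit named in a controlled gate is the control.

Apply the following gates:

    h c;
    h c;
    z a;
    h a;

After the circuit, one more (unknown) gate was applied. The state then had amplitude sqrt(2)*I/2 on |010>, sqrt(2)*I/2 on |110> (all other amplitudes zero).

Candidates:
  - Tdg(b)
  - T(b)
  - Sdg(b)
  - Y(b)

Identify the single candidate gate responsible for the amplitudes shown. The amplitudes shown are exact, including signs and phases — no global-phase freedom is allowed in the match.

The unique candidate consistent with the amplitudes is Y(b). Key observation: steps 1-2 multiply out to the identity, so the circuit reduces to the remaining gates.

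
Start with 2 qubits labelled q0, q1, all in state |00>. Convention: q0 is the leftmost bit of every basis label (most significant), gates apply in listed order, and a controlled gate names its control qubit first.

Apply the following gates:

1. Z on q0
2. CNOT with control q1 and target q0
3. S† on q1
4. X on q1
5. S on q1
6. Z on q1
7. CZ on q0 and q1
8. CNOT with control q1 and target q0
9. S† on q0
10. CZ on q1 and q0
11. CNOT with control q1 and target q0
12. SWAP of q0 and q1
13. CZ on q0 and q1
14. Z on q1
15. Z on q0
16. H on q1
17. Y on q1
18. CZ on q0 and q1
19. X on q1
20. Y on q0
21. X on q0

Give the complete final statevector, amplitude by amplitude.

The resulting statevector has amplitude 0 on |00>, 0 on |01>, sqrt(2)/2 on |10>, sqrt(2)/2 on |11>.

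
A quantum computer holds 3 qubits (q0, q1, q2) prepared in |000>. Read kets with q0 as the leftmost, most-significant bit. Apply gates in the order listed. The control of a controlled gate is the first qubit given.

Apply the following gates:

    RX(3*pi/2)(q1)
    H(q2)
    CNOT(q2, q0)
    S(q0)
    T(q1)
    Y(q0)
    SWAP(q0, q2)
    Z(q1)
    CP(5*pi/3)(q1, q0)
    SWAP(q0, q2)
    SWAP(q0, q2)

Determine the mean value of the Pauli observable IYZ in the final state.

The observable IYZ averages to -sqrt(6)/8 + sqrt(2)/8. Key observation: steps 10-11 multiply out to the identity, so the circuit reduces to the remaining gates.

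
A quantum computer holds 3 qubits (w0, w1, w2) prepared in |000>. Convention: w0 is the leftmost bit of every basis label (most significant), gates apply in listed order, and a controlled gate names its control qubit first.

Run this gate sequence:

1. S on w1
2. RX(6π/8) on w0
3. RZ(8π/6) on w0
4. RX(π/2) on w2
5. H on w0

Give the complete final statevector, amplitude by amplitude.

The resulting statevector has amplitude -sqrt(2 - sqrt(2))*exp(I*pi/3)/4 + sqrt(sqrt(2) + 2)*exp(I*pi/6)/4 on |000>, -sqrt(sqrt(2) + 2)*exp(2*I*pi/3)/4 + sqrt(2 - sqrt(2))*exp(5*I*pi/6)/4 on |001>, 0 on |010>, 0 on |011>, (-sqrt(2 - sqrt(2)) + sqrt(sqrt(2) + 2)*exp(5*I*pi/6))*exp(I*pi/3)/4 on |100>, sqrt(2 - sqrt(2))*exp(5*I*pi/6)/4 + sqrt(sqrt(2) + 2)*exp(2*I*pi/3)/4 on |101>, 0 on |110>, 0 on |111>.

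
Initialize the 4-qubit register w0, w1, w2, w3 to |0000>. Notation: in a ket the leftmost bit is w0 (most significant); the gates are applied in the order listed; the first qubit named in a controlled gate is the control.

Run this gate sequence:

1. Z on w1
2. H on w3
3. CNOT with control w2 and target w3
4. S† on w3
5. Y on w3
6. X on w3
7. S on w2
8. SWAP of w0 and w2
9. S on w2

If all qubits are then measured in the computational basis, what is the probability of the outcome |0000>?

Outcome |0000> occurs with probability 1/2.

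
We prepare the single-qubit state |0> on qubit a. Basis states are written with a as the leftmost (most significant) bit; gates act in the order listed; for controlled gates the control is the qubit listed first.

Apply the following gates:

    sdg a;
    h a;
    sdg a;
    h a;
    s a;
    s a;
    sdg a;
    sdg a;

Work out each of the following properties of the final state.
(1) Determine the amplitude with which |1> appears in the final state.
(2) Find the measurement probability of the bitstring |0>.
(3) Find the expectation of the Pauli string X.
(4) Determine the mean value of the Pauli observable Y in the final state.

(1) The amplitude on |1> is 1/2 + I/2.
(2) Outcome |0> occurs with probability 1/2.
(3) The expectation value of X is 0.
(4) In the final state, Y has expectation 1.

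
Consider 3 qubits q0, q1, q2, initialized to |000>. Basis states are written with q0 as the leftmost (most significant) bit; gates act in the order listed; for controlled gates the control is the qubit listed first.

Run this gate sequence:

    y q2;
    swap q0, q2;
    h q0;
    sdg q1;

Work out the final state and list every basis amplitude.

The resulting statevector has amplitude sqrt(2)*I/2 on |000>, -sqrt(2)*I/2 on |100>, and 0 on every other basis state.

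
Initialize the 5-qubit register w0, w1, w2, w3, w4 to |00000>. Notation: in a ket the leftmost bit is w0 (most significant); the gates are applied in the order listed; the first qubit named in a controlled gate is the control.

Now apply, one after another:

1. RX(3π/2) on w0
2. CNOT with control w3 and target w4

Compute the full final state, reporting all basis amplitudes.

The final amplitudes are -sqrt(2)/2 on |00000>, -sqrt(2)*I/2 on |10000>, and 0 on every other basis state.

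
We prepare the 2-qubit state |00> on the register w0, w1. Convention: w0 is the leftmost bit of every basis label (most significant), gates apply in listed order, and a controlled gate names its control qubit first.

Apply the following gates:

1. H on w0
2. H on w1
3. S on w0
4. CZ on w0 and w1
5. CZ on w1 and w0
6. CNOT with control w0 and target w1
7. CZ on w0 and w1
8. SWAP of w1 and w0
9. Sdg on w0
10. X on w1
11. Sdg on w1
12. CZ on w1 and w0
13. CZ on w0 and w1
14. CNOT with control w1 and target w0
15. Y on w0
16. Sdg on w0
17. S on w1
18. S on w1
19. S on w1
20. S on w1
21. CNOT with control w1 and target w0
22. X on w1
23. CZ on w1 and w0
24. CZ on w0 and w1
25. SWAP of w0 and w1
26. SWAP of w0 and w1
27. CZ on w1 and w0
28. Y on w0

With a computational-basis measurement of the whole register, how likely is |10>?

Outcome |10> occurs with probability 1/4. Key observation: gates 25-26 undo each other exactly, leaving only the rest of the circuit to track.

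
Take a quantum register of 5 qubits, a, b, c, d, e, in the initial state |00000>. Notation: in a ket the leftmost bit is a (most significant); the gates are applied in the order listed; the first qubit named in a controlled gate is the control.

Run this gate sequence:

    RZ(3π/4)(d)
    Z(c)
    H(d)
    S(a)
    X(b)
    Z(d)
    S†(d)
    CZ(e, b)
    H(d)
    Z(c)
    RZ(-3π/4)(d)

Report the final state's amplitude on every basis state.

After the circuit, the state carries amplitude 1/2 + I/2 on |01000>, -sqrt(2)/2 on |01010>, and 0 on every other basis state.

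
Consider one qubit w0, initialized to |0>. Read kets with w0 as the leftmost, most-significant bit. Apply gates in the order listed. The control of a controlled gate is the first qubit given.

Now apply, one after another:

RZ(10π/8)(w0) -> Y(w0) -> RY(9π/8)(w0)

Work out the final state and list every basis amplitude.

The resulting statevector has amplitude exp(7*I*pi/8)*cos(pi/16) on |0>, exp(7*I*pi/8)*sin(pi/16) on |1>.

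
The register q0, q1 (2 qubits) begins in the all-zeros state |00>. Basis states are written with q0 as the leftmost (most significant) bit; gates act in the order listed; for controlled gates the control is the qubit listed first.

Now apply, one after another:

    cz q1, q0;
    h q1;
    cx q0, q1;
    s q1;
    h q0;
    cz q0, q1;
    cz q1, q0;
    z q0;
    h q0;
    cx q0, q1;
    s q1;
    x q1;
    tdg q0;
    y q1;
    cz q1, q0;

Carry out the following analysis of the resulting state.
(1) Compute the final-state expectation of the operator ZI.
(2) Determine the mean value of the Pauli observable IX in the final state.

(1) The observable ZI averages to -1.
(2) The expectation value of IX is 1.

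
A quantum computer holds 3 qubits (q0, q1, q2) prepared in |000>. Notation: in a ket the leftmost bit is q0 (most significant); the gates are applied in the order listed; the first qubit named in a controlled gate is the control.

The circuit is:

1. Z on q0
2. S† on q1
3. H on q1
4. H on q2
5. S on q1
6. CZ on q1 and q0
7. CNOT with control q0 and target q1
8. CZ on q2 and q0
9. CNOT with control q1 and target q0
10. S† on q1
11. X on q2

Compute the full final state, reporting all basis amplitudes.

After the circuit, the state carries amplitude 1/2 on |000>, 1/2 on |001>, 0 on |010>, 0 on |011>, 0 on |100>, 0 on |101>, 1/2 on |110>, 1/2 on |111>.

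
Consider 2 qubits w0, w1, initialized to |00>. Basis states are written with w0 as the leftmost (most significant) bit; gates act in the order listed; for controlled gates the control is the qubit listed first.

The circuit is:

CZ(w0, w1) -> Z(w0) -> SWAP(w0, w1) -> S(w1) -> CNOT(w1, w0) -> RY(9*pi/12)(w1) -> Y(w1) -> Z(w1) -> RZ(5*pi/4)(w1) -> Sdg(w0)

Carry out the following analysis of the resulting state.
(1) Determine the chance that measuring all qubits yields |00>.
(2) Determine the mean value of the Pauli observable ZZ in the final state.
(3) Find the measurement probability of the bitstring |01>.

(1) Outcome |00> occurs with probability sqrt(2)/4 + 1/2.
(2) In the final state, ZZ has expectation sqrt(2)/2.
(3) The probability of measuring |01> is 1/2 - sqrt(2)/4.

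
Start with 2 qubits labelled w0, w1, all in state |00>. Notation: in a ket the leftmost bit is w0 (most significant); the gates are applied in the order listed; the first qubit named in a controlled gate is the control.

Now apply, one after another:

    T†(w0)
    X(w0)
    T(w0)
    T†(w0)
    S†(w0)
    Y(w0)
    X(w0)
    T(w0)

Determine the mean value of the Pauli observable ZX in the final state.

In the final state, ZX has expectation 0.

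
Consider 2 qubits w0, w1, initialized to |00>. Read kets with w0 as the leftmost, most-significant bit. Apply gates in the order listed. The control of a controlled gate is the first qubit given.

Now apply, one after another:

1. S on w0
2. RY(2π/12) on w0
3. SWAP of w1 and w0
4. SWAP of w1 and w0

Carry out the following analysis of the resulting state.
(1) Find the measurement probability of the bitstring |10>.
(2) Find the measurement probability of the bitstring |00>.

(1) A full measurement returns |10> with probability 1/2 - sqrt(3)/4. Key observation: the block from step 3 through step 4 cancels to the identity and can be dropped.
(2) A full measurement returns |00> with probability sqrt(3)/4 + 1/2.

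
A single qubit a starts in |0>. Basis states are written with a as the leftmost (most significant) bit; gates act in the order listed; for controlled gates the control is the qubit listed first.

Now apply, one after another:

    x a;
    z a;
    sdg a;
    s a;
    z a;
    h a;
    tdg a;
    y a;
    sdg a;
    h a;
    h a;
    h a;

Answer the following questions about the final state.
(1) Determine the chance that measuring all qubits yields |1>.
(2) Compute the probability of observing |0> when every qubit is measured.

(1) The probability of measuring |1> is 1/2 - sqrt(2)/4.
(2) The probability of measuring |0> is sqrt(2)/4 + 1/2.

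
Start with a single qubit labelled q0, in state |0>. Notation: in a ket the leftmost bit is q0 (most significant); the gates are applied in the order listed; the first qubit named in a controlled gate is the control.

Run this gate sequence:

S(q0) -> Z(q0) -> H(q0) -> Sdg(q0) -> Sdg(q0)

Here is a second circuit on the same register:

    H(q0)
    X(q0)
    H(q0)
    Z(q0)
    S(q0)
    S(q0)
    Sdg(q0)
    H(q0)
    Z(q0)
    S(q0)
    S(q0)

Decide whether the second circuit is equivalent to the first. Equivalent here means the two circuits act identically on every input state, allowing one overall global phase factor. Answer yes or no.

No: there is an input state on which the two circuits produce genuinely different outputs (not merely differing by a phase).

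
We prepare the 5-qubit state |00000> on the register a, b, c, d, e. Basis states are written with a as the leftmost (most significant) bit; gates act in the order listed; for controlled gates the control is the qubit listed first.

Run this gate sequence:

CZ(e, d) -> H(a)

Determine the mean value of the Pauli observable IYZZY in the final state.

The expectation value of IYZZY is 0.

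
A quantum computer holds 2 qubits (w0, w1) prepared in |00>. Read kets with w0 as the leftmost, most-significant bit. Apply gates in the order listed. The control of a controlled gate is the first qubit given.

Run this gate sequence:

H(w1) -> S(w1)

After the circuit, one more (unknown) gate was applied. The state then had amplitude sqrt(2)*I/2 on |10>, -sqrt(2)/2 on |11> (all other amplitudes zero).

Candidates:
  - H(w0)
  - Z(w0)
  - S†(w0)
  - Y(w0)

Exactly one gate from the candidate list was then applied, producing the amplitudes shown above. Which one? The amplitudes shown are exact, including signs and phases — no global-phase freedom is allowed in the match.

It was Y(w0) that produced the state shown.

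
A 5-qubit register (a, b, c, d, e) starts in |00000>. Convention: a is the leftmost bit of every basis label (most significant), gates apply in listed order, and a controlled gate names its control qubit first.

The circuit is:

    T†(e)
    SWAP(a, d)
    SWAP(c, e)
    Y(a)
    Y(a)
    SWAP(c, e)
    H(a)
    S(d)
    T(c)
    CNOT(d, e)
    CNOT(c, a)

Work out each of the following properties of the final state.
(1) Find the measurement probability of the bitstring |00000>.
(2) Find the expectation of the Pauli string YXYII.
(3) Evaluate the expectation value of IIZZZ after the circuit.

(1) A full measurement returns |00000> with probability 1/2. Key observation: the block from step 3 through step 6 cancels to the identity and can be dropped.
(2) The observable YXYII averages to 0.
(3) The expectation value of IIZZZ is 1.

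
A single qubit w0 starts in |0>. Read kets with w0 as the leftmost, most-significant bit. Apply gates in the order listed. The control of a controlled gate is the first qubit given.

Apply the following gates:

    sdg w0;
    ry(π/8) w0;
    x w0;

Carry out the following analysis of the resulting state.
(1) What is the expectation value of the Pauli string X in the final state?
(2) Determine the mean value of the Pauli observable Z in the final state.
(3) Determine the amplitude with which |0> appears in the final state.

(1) The observable X averages to sqrt(2 - sqrt(2))/2.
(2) In the final state, Z has expectation -sqrt(sqrt(2) + 2)/2.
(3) |0> carries amplitude sin(pi/16) in the final state.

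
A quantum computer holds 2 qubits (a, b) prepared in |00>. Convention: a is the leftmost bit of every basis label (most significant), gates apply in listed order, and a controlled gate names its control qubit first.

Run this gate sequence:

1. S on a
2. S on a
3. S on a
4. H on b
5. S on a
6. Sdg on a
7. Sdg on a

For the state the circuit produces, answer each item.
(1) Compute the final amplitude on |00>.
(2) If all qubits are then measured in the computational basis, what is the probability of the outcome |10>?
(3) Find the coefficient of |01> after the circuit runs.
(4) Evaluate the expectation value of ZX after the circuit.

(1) The amplitude on |00> is sqrt(2)/2.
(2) Outcome |10> occurs with probability 0.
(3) The amplitude on |01> is sqrt(2)/2.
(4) In the final state, ZX has expectation 1.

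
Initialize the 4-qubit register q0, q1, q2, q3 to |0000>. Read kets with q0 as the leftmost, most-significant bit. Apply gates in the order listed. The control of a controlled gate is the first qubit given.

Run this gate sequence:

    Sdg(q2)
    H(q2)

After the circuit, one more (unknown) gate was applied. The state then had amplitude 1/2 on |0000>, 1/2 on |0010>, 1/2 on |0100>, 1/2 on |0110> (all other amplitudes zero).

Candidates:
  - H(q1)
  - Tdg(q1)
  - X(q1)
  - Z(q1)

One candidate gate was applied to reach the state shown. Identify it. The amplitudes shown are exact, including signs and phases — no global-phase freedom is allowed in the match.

It was H(q1) that produced the state shown.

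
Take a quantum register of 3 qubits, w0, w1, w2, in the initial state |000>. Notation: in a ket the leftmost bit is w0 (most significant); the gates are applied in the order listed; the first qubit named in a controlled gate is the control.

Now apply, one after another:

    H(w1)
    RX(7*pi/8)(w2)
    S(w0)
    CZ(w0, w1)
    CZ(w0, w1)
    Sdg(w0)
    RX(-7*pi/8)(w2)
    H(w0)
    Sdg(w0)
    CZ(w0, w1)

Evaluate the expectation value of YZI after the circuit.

The expectation value of YZI is -1. Key observation: the block from step 2 through step 7 cancels to the identity and can be dropped.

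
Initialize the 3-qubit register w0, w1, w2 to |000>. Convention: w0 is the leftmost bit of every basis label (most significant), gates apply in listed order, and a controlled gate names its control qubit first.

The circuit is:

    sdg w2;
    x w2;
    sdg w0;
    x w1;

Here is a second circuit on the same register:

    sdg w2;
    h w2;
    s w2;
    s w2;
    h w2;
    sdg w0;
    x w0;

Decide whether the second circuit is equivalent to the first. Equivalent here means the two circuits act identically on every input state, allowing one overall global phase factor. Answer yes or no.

No, they are not equivalent — no single phase factor reconciles the two unitaries.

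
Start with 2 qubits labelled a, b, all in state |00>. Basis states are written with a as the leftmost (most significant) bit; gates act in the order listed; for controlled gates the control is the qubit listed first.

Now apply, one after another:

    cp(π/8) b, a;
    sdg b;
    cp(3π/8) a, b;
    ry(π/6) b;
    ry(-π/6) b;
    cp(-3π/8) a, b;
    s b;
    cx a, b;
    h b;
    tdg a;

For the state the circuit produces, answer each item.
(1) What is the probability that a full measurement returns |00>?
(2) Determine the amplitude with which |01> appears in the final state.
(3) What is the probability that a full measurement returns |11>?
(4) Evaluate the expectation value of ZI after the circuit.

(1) A full measurement returns |00> with probability 1/2. Key observation: the block from step 2 through step 7 cancels to the identity and can be dropped.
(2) The final state's coefficient on |01> equals sqrt(2)/2.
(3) The probability of measuring |11> is 0.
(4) The expectation value of ZI is 1.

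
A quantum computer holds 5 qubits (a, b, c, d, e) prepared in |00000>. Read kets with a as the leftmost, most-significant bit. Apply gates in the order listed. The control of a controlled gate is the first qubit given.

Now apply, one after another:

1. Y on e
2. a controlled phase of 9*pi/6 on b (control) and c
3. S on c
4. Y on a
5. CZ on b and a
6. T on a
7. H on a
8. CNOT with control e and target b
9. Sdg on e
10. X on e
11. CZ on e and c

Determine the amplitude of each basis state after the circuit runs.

After the circuit, the state carries amplitude sqrt(2)*exp(3*I*pi/4)/2 on |01000>, -sqrt(2)*exp(3*I*pi/4)/2 on |11000>, and 0 on every other basis state.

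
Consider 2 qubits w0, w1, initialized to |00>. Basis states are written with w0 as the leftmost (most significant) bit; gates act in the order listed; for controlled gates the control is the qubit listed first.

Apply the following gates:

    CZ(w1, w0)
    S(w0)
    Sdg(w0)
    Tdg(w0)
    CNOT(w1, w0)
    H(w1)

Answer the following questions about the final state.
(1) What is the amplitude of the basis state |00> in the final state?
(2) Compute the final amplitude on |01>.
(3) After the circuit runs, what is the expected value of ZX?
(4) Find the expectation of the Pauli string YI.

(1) The final state's coefficient on |00> equals sqrt(2)/2.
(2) The final state's coefficient on |01> equals sqrt(2)/2.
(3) The expectation value of ZX is 1.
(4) The expectation value of YI is 0.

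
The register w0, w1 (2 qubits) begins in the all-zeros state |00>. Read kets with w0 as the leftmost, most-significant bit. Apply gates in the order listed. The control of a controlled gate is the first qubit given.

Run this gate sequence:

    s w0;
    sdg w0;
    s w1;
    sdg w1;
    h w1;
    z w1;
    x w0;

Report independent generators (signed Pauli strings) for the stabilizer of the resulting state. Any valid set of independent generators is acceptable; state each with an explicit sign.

One valid set of independent stabilizer generators is -IX, -ZI (any independent generating set of the same group is equally correct).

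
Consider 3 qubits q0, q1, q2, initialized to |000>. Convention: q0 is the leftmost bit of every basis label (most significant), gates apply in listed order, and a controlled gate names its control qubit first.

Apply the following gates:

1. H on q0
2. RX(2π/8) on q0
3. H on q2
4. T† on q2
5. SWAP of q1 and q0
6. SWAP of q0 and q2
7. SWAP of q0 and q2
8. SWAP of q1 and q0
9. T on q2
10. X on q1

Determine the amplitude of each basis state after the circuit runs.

After the circuit, the state carries amplitude 0 on |000>, 0 on |001>, sqrt(sqrt(2) + 2)/4 - I*sqrt(2 - sqrt(2))/4 on |010>, sqrt(sqrt(2) + 2)/4 - I*sqrt(2 - sqrt(2))/4 on |011>, 0 on |100>, 0 on |101>, sqrt(sqrt(2) + 2)/4 - I*sqrt(2 - sqrt(2))/4 on |110>, sqrt(sqrt(2) + 2)/4 - I*sqrt(2 - sqrt(2))/4 on |111>. Key observation: the block from step 4 through step 9 cancels to the identity and can be dropped.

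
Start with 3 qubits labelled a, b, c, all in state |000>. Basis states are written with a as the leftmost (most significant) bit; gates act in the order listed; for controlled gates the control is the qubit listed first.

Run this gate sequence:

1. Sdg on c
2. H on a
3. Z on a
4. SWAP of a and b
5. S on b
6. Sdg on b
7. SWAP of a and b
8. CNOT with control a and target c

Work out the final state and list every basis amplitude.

The final amplitudes are sqrt(2)/2 on |000>, -sqrt(2)/2 on |101>, and 0 on every other basis state.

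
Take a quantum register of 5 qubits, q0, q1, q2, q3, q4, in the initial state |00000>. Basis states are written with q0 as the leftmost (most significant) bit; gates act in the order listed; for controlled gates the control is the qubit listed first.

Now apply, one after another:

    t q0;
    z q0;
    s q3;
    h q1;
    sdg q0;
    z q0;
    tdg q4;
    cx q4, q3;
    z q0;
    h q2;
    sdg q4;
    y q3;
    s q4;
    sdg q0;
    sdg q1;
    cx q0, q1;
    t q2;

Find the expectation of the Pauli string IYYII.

The observable IYYII averages to -sqrt(2)/2.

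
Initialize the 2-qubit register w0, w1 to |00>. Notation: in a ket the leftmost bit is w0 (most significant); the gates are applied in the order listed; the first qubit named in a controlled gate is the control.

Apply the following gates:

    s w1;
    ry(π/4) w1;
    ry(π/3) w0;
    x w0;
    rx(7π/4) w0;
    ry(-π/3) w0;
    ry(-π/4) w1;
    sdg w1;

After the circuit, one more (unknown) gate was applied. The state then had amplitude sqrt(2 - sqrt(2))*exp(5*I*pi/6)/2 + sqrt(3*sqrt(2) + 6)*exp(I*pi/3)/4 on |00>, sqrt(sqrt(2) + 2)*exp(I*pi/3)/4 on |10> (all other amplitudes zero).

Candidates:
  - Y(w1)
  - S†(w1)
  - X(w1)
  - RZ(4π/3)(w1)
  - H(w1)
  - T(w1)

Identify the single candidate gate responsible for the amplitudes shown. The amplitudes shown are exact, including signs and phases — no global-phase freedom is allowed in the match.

It was RZ(4π/3)(w1) that produced the state shown.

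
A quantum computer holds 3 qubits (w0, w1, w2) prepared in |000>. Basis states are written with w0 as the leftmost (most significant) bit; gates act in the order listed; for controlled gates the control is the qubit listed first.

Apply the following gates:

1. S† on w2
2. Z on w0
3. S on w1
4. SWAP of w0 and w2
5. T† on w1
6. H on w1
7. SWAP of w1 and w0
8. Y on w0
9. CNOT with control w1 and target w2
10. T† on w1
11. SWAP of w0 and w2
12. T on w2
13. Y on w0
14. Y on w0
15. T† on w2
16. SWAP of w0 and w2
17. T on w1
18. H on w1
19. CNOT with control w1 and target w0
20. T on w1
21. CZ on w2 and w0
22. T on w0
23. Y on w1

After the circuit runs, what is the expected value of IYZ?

In the final state, IYZ has expectation -sqrt(2)/2. Key observation: steps 10-17 multiply out to the identity, so the circuit reduces to the remaining gates.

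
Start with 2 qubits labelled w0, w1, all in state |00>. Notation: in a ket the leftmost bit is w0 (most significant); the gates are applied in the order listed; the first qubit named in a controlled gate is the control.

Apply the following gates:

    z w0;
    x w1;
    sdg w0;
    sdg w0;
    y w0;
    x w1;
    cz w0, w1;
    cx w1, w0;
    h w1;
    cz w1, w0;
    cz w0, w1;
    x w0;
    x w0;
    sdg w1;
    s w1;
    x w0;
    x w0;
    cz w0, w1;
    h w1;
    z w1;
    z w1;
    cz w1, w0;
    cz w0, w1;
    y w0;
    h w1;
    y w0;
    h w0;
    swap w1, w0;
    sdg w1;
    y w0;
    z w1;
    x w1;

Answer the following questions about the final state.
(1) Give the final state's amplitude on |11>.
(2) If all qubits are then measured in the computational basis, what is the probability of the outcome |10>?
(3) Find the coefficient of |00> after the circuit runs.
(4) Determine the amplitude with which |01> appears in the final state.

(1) The final state's coefficient on |11> equals -1/2. Key observation: gates 11-18 undo each other exactly, leaving only the rest of the circuit to track.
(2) The probability of measuring |10> is 1/4.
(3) |00> carries amplitude I/2 in the final state.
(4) |01> carries amplitude -1/2 in the final state.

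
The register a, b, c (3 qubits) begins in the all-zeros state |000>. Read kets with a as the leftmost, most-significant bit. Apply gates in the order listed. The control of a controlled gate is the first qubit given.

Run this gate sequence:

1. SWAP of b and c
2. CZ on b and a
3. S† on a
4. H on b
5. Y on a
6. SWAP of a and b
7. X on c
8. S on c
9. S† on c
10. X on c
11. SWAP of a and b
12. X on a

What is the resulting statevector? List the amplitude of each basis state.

After the circuit, the state carries amplitude sqrt(2)*I/2 on |000>, sqrt(2)*I/2 on |010>, and 0 on every other basis state. Key observation: gates 6-11 undo each other exactly, leaving only the rest of the circuit to track.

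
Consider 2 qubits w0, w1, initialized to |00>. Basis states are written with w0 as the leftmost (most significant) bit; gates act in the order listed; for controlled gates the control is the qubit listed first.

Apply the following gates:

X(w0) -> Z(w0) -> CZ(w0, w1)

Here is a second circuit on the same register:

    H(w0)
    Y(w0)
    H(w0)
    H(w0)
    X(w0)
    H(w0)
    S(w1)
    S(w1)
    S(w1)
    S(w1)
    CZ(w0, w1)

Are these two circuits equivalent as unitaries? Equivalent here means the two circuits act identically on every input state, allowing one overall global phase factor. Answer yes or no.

No, they are not equivalent — no single phase factor reconciles the two unitaries.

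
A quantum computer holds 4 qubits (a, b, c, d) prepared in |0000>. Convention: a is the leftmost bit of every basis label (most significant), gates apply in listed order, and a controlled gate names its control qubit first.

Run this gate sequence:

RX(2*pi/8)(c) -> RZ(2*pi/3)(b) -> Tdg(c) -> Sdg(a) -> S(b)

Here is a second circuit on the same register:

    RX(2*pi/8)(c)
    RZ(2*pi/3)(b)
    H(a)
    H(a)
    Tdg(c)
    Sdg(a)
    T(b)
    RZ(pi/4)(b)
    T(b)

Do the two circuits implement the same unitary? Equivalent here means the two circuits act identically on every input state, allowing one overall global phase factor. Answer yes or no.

No, they are not equivalent — no single phase factor reconciles the two unitaries.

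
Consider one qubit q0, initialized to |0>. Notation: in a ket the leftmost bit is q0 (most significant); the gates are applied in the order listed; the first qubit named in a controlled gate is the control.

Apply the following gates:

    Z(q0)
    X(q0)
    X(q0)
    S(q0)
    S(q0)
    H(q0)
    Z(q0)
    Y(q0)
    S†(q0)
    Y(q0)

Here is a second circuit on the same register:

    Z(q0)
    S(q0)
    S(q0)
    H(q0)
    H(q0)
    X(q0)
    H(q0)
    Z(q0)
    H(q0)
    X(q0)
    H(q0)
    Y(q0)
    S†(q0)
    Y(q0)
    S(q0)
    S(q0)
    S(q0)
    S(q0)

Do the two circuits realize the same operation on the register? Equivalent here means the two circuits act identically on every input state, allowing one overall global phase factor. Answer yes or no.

Yes, they are equivalent — the unitaries differ by at most a global phase.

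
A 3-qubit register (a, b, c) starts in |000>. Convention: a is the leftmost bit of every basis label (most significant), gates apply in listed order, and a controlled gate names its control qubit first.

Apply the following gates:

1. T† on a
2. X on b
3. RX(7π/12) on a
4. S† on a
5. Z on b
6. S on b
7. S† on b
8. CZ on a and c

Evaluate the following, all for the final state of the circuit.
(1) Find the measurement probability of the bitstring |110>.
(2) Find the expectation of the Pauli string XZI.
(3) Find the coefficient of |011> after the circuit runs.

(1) The probability of measuring |110> is -sqrt(2)/8 + sqrt(6)/8 + 1/2.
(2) The expectation value of XZI is sqrt(2)/4 + sqrt(6)/4.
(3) The amplitude on |011> is 0.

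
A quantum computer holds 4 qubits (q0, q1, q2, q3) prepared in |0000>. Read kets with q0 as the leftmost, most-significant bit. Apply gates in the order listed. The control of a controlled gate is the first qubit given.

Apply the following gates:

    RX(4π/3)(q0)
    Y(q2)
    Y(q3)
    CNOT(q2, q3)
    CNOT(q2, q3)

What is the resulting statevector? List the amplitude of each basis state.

The resulting statevector has amplitude 1/2 on |0011>, sqrt(3)*I/2 on |1011>, and 0 on every other basis state. Key observation: steps 4-5 multiply out to the identity, so the circuit reduces to the remaining gates.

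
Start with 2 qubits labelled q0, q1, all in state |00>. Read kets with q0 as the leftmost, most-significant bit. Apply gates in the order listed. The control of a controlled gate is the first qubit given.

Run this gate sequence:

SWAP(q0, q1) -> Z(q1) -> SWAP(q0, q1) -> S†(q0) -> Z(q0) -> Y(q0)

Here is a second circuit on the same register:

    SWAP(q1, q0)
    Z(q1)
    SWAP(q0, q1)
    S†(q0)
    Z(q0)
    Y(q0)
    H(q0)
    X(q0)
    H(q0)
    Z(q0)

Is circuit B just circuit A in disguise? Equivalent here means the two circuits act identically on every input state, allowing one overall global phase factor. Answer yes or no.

Yes: on every input state the two circuits agree up to one overall phase factor.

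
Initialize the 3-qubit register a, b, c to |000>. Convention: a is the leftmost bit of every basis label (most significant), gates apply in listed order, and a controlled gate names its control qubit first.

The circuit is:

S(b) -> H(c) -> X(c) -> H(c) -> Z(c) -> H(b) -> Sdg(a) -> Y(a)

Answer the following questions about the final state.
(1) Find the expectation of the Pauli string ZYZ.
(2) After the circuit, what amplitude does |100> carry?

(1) In the final state, ZYZ has expectation 0. Key observation: the block from step 2 through step 5 cancels to the identity and can be dropped.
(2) |100> carries amplitude sqrt(2)*I/2 in the final state.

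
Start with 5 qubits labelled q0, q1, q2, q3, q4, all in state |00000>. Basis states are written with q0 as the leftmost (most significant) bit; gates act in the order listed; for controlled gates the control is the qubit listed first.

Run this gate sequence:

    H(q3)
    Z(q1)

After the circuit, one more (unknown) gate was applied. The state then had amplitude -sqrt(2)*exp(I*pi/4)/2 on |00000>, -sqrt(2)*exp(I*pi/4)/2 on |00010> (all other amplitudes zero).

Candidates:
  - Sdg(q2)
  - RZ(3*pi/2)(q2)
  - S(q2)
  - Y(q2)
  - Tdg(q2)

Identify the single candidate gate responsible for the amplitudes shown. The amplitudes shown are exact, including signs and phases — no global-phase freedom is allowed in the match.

The unique candidate consistent with the amplitudes is RZ(3*pi/2)(q2).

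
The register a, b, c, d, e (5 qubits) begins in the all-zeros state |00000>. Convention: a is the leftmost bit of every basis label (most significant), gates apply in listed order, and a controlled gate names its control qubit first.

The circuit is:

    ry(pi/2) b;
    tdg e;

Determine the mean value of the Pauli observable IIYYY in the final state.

In the final state, IIYYY has expectation 0.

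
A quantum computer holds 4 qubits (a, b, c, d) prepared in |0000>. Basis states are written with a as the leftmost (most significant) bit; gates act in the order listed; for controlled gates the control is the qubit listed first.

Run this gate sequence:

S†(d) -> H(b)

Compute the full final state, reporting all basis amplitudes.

The final amplitudes are sqrt(2)/2 on |0000>, sqrt(2)/2 on |0100>, and 0 on every other basis state.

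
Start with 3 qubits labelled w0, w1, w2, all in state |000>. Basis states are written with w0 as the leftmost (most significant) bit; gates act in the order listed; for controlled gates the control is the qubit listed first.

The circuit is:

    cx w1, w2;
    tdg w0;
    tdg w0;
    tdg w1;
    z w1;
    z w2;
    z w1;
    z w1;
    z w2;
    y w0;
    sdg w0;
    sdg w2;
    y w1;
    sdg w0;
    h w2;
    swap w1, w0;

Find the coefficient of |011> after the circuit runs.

|011> carries amplitude 0 in the final state.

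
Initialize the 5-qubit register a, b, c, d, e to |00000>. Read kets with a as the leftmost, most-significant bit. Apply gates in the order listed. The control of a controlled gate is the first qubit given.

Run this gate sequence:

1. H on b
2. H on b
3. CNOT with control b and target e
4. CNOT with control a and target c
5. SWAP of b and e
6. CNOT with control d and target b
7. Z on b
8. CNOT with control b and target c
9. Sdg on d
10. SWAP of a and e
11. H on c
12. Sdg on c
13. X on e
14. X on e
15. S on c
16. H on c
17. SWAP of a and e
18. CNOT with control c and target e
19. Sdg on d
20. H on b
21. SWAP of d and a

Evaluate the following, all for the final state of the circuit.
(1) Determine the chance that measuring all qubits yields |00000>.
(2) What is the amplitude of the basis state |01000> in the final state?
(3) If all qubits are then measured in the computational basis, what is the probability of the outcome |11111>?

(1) A full measurement returns |00000> with probability 1/2.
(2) The amplitude on |01000> is sqrt(2)/2.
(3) The probability of measuring |11111> is 0.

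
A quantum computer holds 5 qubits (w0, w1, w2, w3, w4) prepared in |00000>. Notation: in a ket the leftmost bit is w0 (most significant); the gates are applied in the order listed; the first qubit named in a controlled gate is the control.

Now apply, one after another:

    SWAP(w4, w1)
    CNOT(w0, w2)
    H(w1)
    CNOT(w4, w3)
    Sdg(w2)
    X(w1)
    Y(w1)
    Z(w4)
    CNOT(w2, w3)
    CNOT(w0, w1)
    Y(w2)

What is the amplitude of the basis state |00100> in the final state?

|00100> carries amplitude sqrt(2)/2 in the final state.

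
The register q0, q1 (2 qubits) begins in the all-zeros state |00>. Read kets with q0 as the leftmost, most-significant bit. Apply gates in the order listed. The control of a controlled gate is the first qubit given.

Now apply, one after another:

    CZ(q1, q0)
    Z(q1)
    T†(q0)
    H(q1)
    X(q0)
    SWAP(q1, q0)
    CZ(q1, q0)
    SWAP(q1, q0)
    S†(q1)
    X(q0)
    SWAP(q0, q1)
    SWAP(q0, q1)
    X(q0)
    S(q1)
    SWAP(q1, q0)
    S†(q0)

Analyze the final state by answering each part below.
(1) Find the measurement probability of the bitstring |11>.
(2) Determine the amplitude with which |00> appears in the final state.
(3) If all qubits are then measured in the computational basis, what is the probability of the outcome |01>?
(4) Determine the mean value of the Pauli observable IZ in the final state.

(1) Outcome |11> occurs with probability 1/2. Key observation: steps 8-15 multiply out to the identity, so the circuit reduces to the remaining gates.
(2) The final state's coefficient on |00> equals 0.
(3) Outcome |01> occurs with probability 1/2.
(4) The observable IZ averages to -1.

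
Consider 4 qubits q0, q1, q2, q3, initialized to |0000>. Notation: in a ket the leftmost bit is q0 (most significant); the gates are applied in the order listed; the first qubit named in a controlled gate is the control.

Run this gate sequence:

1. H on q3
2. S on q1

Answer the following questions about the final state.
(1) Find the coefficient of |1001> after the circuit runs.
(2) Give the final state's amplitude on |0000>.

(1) The amplitude on |1001> is 0.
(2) The final state's coefficient on |0000> equals sqrt(2)/2.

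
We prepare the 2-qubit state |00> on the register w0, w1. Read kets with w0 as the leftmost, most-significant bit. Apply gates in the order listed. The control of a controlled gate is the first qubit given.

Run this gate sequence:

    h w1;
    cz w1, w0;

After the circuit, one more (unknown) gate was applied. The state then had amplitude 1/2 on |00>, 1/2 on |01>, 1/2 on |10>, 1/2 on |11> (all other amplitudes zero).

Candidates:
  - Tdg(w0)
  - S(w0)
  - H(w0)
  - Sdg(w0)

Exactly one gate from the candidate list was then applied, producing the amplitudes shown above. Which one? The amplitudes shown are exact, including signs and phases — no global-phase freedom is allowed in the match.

The unique candidate consistent with the amplitudes is H(w0).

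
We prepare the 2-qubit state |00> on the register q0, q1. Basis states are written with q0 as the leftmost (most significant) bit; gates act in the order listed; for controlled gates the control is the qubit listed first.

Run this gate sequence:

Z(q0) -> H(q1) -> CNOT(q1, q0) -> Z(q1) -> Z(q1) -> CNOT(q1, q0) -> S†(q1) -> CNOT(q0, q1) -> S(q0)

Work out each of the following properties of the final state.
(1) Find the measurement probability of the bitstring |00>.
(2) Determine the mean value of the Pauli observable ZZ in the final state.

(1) The probability of measuring |00> is 1/2. Key observation: gates 3-6 undo each other exactly, leaving only the rest of the circuit to track.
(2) In the final state, ZZ has expectation 0.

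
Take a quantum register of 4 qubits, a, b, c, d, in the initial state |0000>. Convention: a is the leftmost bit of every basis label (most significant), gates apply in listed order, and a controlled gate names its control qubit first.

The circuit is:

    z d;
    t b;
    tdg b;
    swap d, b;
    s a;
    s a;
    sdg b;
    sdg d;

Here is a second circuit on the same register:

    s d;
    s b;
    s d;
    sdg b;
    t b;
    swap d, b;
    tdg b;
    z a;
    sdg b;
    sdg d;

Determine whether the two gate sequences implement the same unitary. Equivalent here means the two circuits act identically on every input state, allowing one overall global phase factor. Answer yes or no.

No — the two circuits implement different unitaries, even allowing a global phase.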